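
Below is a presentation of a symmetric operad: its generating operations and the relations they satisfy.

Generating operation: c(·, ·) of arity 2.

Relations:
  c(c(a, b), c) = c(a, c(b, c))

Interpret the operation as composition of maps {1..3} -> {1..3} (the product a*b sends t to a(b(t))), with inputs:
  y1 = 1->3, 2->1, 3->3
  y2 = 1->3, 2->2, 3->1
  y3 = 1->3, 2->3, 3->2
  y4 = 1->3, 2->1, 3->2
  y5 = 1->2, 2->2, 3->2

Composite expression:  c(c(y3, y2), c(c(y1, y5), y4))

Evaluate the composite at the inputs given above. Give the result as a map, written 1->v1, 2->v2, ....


1->2, 2->2, 3->2

c(y3, y2) = 1->2, 2->3, 3->3
c(y1, y5) = 1->1, 2->1, 3->1
c(c(y1, y5), y4) = 1->1, 2->1, 3->1
c(c(y3, y2), c(c(y1, y5), y4)) = 1->2, 2->2, 3->2


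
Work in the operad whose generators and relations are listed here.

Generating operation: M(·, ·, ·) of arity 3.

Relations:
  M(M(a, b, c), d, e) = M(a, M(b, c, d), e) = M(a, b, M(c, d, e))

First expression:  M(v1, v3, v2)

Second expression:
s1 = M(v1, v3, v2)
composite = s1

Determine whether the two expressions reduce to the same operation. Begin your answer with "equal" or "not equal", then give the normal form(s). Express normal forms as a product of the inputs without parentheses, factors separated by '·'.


equal; the common form is v1 · v3 · v2

The first expression, normalized: v1 · v3 · v2
The second expression, normalized: v1 · v3 · v2
Same normal form: equal.


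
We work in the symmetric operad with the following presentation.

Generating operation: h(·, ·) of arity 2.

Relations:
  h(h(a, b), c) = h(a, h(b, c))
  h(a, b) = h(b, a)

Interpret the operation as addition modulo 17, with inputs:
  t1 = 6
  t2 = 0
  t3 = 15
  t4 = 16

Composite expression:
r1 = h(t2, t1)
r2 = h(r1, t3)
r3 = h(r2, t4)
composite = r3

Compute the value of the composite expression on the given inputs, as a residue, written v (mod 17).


h(t2, t1) = 6
h(h(t2, t1), t3) = 4
h(h(h(t2, t1), t3), t4) = 3

3 (mod 17)


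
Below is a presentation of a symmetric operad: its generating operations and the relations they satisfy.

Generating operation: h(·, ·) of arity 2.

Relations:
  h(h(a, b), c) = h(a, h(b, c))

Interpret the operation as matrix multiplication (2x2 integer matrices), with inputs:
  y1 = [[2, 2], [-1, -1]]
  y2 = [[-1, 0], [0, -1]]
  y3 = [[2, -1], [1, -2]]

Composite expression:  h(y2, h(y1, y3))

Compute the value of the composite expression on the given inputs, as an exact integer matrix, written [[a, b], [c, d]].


[[-6, 6], [3, -3]]

h(y1, y3) = [[6, -6], [-3, 3]]
h(y2, h(y1, y3)) = [[-6, 6], [3, -3]]


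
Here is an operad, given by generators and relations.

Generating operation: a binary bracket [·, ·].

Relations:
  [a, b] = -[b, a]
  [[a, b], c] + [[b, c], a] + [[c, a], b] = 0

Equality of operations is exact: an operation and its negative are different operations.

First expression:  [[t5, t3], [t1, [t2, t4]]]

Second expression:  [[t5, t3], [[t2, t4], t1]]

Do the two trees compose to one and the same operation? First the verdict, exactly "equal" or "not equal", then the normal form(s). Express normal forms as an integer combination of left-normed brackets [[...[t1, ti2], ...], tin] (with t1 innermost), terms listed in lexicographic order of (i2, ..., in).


not equal — first [[[[t1, t2], t4], t3], t5] - [[[[t1, t2], t4], t5], t3] - [[[[t1, t4], t2], t3], t5] + [[[[t1, t4], t2], t5], t3], second -[[[[t1, t2], t4], t3], t5] + [[[[t1, t2], t4], t5], t3] + [[[[t1, t4], t2], t3], t5] - [[[[t1, t4], t2], t5], t3]

The first composite normalizes to [[[[t1, t2], t4], t3], t5] - [[[[t1, t2], t4], t5], t3] - [[[[t1, t4], t2], t3], t5] + [[[[t1, t4], t2], t5], t3]
The second composite normalizes to -[[[[t1, t2], t4], t3], t5] + [[[[t1, t2], t4], t5], t3] + [[[[t1, t4], t2], t3], t5] - [[[[t1, t4], t2], t5], t3]
Different reductions; not equal.


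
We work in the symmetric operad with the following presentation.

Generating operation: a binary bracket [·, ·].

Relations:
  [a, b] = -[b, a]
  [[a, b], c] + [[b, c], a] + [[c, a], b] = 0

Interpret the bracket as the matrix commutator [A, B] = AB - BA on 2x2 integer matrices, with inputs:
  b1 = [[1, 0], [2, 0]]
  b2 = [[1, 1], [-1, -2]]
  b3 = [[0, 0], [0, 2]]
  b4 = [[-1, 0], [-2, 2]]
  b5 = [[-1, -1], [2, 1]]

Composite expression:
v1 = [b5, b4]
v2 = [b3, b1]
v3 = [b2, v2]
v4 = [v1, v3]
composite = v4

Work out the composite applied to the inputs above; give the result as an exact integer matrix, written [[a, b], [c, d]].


[[36, 24], [-32, -36]]

[b5, b4] = [[2, -3], [-10, -2]]
[b3, b1] = [[0, 0], [4, 0]]
[b2, [b3, b1]] = [[4, 0], [-12, -4]]
[[b5, b4], [b2, [b3, b1]]] = [[36, 24], [-32, -36]]


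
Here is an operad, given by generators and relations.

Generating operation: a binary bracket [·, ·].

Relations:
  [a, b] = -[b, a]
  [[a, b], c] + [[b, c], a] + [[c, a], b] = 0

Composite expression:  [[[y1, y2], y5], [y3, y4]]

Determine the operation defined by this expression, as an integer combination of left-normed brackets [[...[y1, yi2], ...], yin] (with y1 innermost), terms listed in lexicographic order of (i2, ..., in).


[[[[y1, y2], y5], y3], y4] - [[[[y1, y2], y5], y4], y3]

Skip Jacobi rewriting: expand, keep y1-initial words, read off terms.
Composite bracket: [[[y1, y2], y5], [y3, y4]]
Expanding via [a, b] = ab - ba: 16 signed words (2^4 = 16).
Words beginning with y1 determine it all:
  the word y1y2y5y3y4 carries sign +1 and contributes +[[[[y1, y2], y5], y3], y4]
  the word y1y2y5y4y3 carries sign -1 and contributes -[[[[y1, y2], y5], y4], y3]


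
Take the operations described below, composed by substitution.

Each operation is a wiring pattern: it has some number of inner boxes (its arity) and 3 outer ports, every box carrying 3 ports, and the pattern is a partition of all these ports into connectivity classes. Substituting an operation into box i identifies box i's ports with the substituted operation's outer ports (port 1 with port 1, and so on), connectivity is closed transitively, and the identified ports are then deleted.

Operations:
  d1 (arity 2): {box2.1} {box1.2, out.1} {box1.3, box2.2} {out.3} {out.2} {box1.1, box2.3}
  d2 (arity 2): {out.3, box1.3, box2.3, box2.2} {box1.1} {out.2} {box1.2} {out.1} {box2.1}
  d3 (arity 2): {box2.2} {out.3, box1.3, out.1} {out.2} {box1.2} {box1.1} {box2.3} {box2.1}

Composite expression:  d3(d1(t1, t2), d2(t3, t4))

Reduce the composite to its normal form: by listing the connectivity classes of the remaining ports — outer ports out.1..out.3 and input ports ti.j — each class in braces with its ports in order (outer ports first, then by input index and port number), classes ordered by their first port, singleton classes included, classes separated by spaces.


Connectivity passes through glued d3-boundaries; trace each wire chain.
d1 over (t1, t2) gives {out.1, t1.2} {out.2} {out.3} {t1.1, t2.3} {t1.3, t2.2} {t2.1}, out.j being that stage's outer ports
d2 over (t3, t4) gives {out.1} {out.2} {out.3, t3.3, t4.2, t4.3} {t3.1} {t3.2} {t4.1}, out.j being that stage's outer ports
d3 over (t1, t2, t3, t4) gives {out.1, out.3} {out.2} {t1.1, t2.3} {t1.2} {t1.3, t2.2} {t2.1} {t3.1} {t3.2} {t3.3, t4.2, t4.3} {t4.1}, out.j being that stage's outer ports

{out.1, out.3} {out.2} {t1.1, t2.3} {t1.2} {t1.3, t2.2} {t2.1} {t3.1} {t3.2} {t3.3, t4.2, t4.3} {t4.1}


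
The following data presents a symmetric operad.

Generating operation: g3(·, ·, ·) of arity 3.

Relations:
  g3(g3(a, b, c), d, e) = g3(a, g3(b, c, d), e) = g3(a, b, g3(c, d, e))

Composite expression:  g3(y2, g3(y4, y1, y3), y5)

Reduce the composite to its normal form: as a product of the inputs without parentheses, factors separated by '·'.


y2 · y4 · y1 · y3 · y5

All parenthesizations of g3 agree; list the y-inputs left to right.
g3(y4, y1, y3) unparenthesizes to y4 · y1 · y3
g3(y2, g3(y4, y1, y3), y5) unparenthesizes to y2 · y4 · y1 · y3 · y5


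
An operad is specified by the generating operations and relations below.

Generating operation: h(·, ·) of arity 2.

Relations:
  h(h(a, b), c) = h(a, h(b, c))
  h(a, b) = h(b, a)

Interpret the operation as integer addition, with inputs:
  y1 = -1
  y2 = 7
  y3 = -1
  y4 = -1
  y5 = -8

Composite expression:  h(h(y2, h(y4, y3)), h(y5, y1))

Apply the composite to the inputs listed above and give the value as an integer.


-4

h(y4, y3) = -2
h(y2, h(y4, y3)) = 5
h(y5, y1) = -9
h(h(y2, h(y4, y3)), h(y5, y1)) = -4


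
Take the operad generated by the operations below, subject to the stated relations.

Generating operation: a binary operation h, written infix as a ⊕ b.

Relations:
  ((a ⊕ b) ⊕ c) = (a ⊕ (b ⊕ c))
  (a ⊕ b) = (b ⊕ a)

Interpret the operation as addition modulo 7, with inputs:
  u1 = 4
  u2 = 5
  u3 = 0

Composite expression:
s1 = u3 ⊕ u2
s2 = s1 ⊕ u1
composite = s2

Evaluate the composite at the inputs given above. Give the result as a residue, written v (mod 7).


2 (mod 7)

(u3 ⊕ u2) = 5
((u3 ⊕ u2) ⊕ u1) = 2


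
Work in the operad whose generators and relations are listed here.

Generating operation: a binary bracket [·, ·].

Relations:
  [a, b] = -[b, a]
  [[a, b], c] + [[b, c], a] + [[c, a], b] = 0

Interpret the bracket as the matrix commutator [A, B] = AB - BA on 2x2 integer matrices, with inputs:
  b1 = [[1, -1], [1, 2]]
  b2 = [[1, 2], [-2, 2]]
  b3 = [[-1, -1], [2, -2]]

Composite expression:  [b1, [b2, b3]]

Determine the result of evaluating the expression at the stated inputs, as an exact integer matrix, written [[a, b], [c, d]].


[[1, 5], [4, -1]]

[b2, b3] = [[2, -1], [0, -2]]
[b1, [b2, b3]] = [[1, 5], [4, -1]]


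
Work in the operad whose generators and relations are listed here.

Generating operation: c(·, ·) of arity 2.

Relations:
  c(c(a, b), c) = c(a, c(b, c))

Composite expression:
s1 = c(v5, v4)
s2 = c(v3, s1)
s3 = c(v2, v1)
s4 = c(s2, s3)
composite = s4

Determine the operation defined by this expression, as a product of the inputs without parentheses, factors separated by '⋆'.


v3 ⋆ v5 ⋆ v4 ⋆ v2 ⋆ v1

The c-tree's shape is irrelevant; the v-reading-order decides.
c(v5, v4) linearizes to v5 ⋆ v4
c(v3, c(v5, v4)) linearizes to v3 ⋆ v5 ⋆ v4
c(v2, v1) linearizes to v2 ⋆ v1
c(c(v3, c(v5, v4)), c(v2, v1)) linearizes to v3 ⋆ v5 ⋆ v4 ⋆ v2 ⋆ v1


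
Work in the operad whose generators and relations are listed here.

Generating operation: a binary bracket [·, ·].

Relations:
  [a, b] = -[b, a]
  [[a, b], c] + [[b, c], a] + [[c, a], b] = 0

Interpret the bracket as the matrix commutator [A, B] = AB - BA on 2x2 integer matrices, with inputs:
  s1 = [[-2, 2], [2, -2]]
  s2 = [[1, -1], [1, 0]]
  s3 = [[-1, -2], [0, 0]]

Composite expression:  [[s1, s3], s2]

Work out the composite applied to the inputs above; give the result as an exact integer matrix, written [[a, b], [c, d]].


[[0, -10], [-10, 0]]

[s1, s3] = [[4, 2], [-2, -4]]
[[s1, s3], s2] = [[0, -10], [-10, 0]]


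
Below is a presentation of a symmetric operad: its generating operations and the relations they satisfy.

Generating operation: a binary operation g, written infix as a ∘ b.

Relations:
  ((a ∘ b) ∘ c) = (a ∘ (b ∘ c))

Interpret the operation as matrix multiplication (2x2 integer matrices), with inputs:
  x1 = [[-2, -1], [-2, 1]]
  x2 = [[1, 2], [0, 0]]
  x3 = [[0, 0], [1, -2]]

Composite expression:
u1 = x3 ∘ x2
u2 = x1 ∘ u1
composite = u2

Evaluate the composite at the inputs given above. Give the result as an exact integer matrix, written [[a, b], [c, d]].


[[-1, -2], [1, 2]]

(x3 ∘ x2) = [[0, 0], [1, 2]]
(x1 ∘ (x3 ∘ x2)) = [[-1, -2], [1, 2]]


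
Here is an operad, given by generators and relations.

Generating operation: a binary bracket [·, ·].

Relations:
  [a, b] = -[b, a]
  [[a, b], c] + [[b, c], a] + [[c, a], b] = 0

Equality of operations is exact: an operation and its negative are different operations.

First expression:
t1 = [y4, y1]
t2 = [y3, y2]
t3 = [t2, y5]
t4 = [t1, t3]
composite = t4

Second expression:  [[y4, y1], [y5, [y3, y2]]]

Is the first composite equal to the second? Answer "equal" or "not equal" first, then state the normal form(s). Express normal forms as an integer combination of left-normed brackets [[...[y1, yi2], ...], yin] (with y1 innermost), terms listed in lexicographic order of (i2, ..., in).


The first expression reduces to [[[[y1, y4], y2], y3], y5] - [[[[y1, y4], y3], y2], y5] - [[[[y1, y4], y5], y2], y3] + [[[[y1, y4], y5], y3], y2]
The second expression reduces to -[[[[y1, y4], y2], y3], y5] + [[[[y1, y4], y3], y2], y5] + [[[[y1, y4], y5], y2], y3] - [[[[y1, y4], y5], y3], y2]
Different reductions; not equal.

not equal; first: [[[[y1, y4], y2], y3], y5] - [[[[y1, y4], y3], y2], y5] - [[[[y1, y4], y5], y2], y3] + [[[[y1, y4], y5], y3], y2]; second: -[[[[y1, y4], y2], y3], y5] + [[[[y1, y4], y3], y2], y5] + [[[[y1, y4], y5], y2], y3] - [[[[y1, y4], y5], y3], y2]


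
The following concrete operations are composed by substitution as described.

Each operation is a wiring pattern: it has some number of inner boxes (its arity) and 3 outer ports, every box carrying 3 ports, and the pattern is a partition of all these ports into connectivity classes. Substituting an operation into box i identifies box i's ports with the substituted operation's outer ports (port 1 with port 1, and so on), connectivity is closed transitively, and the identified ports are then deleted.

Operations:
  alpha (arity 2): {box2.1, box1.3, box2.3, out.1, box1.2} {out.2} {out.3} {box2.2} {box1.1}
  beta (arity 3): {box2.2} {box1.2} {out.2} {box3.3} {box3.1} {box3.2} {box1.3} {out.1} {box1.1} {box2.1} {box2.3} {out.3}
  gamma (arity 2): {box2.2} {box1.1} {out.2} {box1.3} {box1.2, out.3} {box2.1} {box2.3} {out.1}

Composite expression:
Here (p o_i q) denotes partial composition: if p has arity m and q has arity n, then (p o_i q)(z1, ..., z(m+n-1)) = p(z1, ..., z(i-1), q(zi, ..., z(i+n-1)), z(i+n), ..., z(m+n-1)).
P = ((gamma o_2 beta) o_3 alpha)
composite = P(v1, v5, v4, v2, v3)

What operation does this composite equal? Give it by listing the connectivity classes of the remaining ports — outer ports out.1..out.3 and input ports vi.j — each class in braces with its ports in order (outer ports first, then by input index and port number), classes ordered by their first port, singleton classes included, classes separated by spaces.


{out.1} {out.2} {out.3, v1.2} {v1.1} {v1.3} {v2.1, v2.3, v4.2, v4.3} {v2.2} {v3.1} {v3.2} {v3.3} {v4.1} {v5.1} {v5.2} {v5.3}

Reachability decides: close wires over gamma-identified ports.
stage alpha: inputs (v4, v2), connectivity {out.1, v2.1, v2.3, v4.2, v4.3} {out.2} {out.3} {v2.2} {v4.1}, out.j its boundary
stage beta: inputs (v5, v4, v2, v3), connectivity {out.1} {out.2} {out.3} {v2.1, v2.3, v4.2, v4.3} {v2.2} {v3.1} {v3.2} {v3.3} {v4.1} {v5.1} {v5.2} {v5.3}, out.j its boundary
stage gamma: inputs (v1, v5, v4, v2, v3), connectivity {out.1} {out.2} {out.3, v1.2} {v1.1} {v1.3} {v2.1, v2.3, v4.2, v4.3} {v2.2} {v3.1} {v3.2} {v3.3} {v4.1} {v5.1} {v5.2} {v5.3}, out.j its boundary


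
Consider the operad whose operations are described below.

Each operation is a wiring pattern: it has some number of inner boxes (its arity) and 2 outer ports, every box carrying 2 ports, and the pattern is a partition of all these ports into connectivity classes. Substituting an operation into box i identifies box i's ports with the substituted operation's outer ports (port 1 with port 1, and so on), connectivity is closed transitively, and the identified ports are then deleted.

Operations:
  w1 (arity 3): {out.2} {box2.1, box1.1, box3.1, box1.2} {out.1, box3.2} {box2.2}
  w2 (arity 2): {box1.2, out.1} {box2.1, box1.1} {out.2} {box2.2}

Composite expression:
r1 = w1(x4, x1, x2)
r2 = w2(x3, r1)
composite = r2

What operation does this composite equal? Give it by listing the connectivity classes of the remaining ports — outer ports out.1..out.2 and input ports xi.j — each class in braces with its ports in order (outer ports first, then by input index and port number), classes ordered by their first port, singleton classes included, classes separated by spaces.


Treat the ports identified at w2 as solder joints: merge, then drop.
w1 over (x4, x1, x2) gives {out.1, x2.2} {out.2} {x1.1, x2.1, x4.1, x4.2} {x1.2}, out.j being that stage's outer ports
w2 over (x3, x4, x1, x2) gives {out.1, x3.2} {out.2} {x1.1, x2.1, x4.1, x4.2} {x1.2} {x2.2, x3.1}, out.j being that stage's outer ports

{out.1, x3.2} {out.2} {x1.1, x2.1, x4.1, x4.2} {x1.2} {x2.2, x3.1}


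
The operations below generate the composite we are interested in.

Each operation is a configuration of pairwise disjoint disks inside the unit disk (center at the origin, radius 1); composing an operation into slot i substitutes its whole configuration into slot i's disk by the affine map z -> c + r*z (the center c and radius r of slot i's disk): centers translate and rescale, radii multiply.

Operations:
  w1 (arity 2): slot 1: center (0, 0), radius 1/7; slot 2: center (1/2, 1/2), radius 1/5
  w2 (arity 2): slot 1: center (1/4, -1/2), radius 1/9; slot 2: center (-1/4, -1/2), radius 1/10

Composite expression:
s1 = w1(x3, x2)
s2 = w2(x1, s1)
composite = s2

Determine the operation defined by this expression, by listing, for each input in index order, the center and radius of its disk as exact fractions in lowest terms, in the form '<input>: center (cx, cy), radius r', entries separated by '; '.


x1: center (1/4, -1/2), radius 1/9; x2: center (-1/5, -9/20), radius 1/50; x3: center (-1/4, -1/2), radius 1/70

Only the slot chain above each x matters under w2; compose those maps.
for x1, the 1-step affine chain lands on center (1/4, -1/2), radius 1/9
for x3, the 2-step affine chain lands on center (-1/4, -1/2), radius 1/70
for x2, the 2-step affine chain lands on center (-1/5, -9/20), radius 1/50


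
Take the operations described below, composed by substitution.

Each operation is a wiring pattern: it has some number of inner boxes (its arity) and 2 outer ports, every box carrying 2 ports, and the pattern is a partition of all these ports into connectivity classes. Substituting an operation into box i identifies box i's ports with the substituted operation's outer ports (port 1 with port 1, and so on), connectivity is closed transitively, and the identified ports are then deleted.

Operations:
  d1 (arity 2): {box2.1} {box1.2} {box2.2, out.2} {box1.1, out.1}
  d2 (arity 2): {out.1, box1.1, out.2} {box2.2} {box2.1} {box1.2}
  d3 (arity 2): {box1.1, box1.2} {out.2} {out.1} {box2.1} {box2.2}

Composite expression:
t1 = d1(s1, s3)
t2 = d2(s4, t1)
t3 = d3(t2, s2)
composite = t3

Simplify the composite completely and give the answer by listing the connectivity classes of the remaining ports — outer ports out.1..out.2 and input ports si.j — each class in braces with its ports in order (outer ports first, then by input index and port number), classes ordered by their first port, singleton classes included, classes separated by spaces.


{out.1} {out.2} {s1.1} {s1.2} {s2.1} {s2.2} {s3.1} {s3.2} {s4.1} {s4.2}

Substituting into d3 glues patterns; closure does the rest.
composing d1 on (s1, s3), with out.j its own outer ports: {out.1, s1.1} {out.2, s3.2} {s1.2} {s3.1}
composing d2 on (s4, s1, s3), with out.j its own outer ports: {out.1, out.2, s4.1} {s1.1} {s1.2} {s3.1} {s3.2} {s4.2}
composing d3 on (s4, s1, s3, s2), with out.j its own outer ports: {out.1} {out.2} {s1.1} {s1.2} {s2.1} {s2.2} {s3.1} {s3.2} {s4.1} {s4.2}


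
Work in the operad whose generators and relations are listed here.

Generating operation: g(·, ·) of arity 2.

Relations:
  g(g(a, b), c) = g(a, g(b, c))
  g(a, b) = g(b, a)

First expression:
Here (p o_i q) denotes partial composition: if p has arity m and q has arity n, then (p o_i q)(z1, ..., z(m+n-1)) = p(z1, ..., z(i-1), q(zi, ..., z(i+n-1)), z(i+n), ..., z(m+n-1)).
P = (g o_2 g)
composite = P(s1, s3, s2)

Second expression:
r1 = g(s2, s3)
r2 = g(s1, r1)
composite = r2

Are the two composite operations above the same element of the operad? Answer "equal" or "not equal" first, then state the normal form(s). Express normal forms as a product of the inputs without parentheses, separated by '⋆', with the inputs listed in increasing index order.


equal; the common form is s1 ⋆ s2 ⋆ s3


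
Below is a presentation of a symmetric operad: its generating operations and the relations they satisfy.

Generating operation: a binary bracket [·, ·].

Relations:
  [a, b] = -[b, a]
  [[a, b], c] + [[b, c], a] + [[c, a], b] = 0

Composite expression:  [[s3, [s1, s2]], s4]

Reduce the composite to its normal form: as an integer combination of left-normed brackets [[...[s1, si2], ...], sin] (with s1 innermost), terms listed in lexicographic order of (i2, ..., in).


-[[[s1, s2], s3], s4]

Skip Jacobi rewriting: expand, keep s1-initial words, read off terms.
Composite bracket: [[s3, [s1, s2]], s4]
Applying ab - ba throughout gives 8 signed words (2^3 = 8).
The s1-initial words carry the normal form:
  s1s2s3s4 (sign -1) contributes -[[[s1, s2], s3], s4]


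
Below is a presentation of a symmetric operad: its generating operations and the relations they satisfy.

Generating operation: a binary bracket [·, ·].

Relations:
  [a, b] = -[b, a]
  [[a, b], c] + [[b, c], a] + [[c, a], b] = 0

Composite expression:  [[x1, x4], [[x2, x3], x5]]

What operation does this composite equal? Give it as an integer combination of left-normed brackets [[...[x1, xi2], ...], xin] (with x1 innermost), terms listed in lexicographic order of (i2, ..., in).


Antisymmetry and Jacobi reduce to x1-anchored left-normed brackets.
Composite bracket: [[x1, x4], [[x2, x3], x5]]
Applying ab - ba throughout gives 16 signed words (2^4 = 16).
Only words starting with x1 matter:
  sign of x1x4x2x3x5 is +1, so it contributes +[[[[x1, x4], x2], x3], x5]
  sign of x1x4x3x2x5 is -1, so it contributes -[[[[x1, x4], x3], x2], x5]
  sign of x1x4x5x2x3 is -1, so it contributes -[[[[x1, x4], x5], x2], x3]
  sign of x1x4x5x3x2 is +1, so it contributes +[[[[x1, x4], x5], x3], x2]

[[[[x1, x4], x2], x3], x5] - [[[[x1, x4], x3], x2], x5] - [[[[x1, x4], x5], x2], x3] + [[[[x1, x4], x5], x3], x2]


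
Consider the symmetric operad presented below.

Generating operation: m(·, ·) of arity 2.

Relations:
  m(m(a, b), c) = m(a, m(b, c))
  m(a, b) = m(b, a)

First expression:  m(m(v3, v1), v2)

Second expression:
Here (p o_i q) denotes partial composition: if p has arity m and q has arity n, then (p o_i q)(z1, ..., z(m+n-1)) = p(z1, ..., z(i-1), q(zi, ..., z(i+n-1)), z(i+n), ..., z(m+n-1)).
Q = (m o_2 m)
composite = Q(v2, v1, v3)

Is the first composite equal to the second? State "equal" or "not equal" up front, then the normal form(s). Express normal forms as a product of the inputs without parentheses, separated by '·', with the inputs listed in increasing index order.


equal; both compose to v1 · v2 · v3

Normal form of the first expression: v1 · v2 · v3
Normal form of the second expression: v1 · v2 · v3
One common form — equal.


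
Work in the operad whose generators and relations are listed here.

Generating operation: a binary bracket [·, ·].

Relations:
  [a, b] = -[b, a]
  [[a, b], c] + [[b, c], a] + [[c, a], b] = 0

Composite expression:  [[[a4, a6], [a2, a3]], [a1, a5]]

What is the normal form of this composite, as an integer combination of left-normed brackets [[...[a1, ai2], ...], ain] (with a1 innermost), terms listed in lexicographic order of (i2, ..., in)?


[[[[[a1, a5], a2], a3], a4], a6] - [[[[[a1, a5], a2], a3], a6], a4] - [[[[[a1, a5], a3], a2], a4], a6] + [[[[[a1, a5], a3], a2], a6], a4] - [[[[[a1, a5], a4], a6], a2], a3] + [[[[[a1, a5], a4], a6], a3], a2] + [[[[[a1, a5], a6], a4], a2], a3] - [[[[[a1, a5], a6], a4], a3], a2]


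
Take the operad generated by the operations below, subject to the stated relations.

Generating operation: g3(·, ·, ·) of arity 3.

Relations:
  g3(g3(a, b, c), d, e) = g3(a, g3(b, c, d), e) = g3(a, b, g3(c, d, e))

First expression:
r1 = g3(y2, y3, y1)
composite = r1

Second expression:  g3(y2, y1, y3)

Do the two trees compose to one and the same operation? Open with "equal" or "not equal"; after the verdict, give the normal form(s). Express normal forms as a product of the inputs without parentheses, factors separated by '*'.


The first expression reduces to y2 * y3 * y1
The second expression reduces to y2 * y1 * y3
The forms do not match — not equal.

not equal; first: y2 * y3 * y1; second: y2 * y1 * y3


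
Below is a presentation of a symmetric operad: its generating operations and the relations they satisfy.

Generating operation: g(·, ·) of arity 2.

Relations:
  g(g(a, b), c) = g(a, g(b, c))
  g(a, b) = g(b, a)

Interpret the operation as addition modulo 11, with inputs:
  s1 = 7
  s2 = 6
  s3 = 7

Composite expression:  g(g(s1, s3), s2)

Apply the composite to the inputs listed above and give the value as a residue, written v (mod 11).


9 (mod 11)

g(s1, s3) = 3
g(g(s1, s3), s2) = 9


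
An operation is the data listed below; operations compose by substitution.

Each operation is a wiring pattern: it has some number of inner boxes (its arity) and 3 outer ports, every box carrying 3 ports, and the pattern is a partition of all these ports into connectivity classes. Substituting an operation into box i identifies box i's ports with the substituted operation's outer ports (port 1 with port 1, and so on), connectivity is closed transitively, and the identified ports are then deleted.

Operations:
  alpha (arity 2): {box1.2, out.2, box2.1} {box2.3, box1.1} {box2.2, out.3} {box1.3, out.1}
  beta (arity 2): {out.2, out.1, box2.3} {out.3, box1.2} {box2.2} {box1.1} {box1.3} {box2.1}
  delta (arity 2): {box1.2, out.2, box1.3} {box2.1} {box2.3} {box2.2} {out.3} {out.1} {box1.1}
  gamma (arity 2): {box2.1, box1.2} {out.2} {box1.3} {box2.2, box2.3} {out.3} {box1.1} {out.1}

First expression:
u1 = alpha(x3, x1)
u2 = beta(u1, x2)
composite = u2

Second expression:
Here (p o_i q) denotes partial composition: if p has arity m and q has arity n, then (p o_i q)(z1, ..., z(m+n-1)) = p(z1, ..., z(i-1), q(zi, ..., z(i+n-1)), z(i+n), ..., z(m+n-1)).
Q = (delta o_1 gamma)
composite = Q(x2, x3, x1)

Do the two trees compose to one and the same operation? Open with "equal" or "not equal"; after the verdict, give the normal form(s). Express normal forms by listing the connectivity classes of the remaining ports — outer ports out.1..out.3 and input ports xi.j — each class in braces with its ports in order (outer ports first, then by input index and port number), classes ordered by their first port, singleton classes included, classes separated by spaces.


Reducing the first expression gives {out.1, out.2, x2.3} {out.3, x1.1, x3.2} {x1.2} {x1.3, x3.1} {x2.1} {x2.2} {x3.3}
Reducing the second expression gives {out.1} {out.2} {out.3} {x1.1} {x1.2} {x1.3} {x2.1} {x2.2, x3.1} {x2.3} {x3.2, x3.3}
Distinct normal forms: not equal.

not equal — first {out.1, out.2, x2.3} {out.3, x1.1, x3.2} {x1.2} {x1.3, x3.1} {x2.1} {x2.2} {x3.3}, second {out.1} {out.2} {out.3} {x1.1} {x1.2} {x1.3} {x2.1} {x2.2, x3.1} {x2.3} {x3.2, x3.3}


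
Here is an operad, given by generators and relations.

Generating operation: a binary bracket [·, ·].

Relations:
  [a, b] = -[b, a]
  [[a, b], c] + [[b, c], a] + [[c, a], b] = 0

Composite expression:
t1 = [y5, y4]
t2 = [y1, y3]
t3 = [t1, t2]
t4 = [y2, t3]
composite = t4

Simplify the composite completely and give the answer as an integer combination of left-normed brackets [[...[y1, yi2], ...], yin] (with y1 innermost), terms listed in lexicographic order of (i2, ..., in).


-[[[[y1, y3], y4], y5], y2] + [[[[y1, y3], y5], y4], y2]


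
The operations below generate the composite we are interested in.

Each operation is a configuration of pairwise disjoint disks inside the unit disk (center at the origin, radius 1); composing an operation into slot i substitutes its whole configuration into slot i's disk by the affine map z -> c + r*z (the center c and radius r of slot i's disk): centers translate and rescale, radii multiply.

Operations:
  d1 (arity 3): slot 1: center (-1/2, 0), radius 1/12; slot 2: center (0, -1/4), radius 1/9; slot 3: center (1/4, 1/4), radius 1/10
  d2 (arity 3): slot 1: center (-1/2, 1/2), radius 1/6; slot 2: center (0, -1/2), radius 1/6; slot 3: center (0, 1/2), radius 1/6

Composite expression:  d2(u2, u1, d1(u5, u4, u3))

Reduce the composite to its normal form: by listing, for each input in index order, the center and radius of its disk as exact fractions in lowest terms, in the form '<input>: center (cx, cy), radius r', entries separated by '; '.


u1: center (0, -1/2), radius 1/6; u2: center (-1/2, 1/2), radius 1/6; u3: center (1/24, 13/24), radius 1/60; u4: center (0, 11/24), radius 1/54; u5: center (-1/12, 1/2), radius 1/72

Follow each u-input down from d2: c' goes to c + r*c', radius to r*r'.
input u2: applying the 1 nested substitution gives center (-1/2, 1/2), radius 1/6
input u1: applying the 1 nested substitution gives center (0, -1/2), radius 1/6
input u5: applying the 2 nested substitutions gives center (-1/12, 1/2), radius 1/72
input u4: applying the 2 nested substitutions gives center (0, 11/24), radius 1/54
input u3: applying the 2 nested substitutions gives center (1/24, 13/24), radius 1/60


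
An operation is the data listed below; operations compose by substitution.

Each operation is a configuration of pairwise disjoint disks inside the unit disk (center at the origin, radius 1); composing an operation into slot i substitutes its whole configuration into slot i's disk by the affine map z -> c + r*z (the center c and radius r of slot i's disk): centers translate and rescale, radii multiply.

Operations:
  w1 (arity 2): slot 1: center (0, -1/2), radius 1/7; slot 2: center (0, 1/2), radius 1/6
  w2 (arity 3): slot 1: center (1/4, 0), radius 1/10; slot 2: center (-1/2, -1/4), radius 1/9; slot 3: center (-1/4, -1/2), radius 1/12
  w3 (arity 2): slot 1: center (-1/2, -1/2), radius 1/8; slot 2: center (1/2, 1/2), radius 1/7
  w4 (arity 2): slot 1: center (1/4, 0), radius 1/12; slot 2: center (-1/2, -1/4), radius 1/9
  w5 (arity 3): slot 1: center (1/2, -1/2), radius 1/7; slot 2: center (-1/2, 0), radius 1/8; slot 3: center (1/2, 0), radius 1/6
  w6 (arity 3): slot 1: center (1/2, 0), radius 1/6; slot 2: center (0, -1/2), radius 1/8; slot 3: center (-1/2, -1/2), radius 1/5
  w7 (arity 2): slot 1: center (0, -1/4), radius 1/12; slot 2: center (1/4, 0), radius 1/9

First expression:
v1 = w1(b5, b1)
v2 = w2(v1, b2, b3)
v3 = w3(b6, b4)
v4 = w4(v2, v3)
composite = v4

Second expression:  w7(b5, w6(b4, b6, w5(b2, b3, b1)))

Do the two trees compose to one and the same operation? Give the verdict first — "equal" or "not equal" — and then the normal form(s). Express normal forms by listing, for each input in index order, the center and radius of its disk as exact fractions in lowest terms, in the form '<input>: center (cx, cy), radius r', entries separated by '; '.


not equal — first b1: center (13/48, 1/240), radius 1/720; b2: center (5/24, -1/48), radius 1/108; b3: center (11/48, -1/24), radius 1/144; b4: center (-4/9, -7/36), radius 1/63; b5: center (13/48, -1/240), radius 1/840; b6: center (-5/9, -11/36), radius 1/72, second b1: center (37/180, -1/18), radius 1/270; b2: center (37/180, -1/15), radius 1/315; b3: center (11/60, -1/18), radius 1/360; b4: center (11/36, 0), radius 1/54; b5: center (0, -1/4), radius 1/12; b6: center (1/4, -1/18), radius 1/72


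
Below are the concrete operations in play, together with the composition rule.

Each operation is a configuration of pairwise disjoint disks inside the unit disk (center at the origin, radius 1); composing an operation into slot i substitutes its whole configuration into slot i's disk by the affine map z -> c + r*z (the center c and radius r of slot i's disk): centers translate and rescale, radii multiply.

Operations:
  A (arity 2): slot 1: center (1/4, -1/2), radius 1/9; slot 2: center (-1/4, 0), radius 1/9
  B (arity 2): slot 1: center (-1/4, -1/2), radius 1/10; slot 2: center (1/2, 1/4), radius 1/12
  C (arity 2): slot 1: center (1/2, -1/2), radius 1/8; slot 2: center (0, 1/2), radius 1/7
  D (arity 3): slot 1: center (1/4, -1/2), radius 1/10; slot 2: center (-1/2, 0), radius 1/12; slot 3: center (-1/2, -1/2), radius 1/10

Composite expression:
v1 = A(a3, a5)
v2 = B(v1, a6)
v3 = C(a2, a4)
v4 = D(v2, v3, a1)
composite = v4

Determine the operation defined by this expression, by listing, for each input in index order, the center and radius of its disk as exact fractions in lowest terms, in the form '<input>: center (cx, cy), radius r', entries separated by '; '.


Nesting under D composes maps z -> c + r*z down each a-path.
input a3: applying the 3 nested substitutions gives center (91/400, -111/200), radius 1/900
input a5: applying the 3 nested substitutions gives center (89/400, -11/20), radius 1/900
input a6: applying the 2 nested substitutions gives center (3/10, -19/40), radius 1/120
input a2: applying the 2 nested substitutions gives center (-11/24, -1/24), radius 1/96
input a4: applying the 2 nested substitutions gives center (-1/2, 1/24), radius 1/84
input a1: applying the 1 nested substitution gives center (-1/2, -1/2), radius 1/10

a1: center (-1/2, -1/2), radius 1/10; a2: center (-11/24, -1/24), radius 1/96; a3: center (91/400, -111/200), radius 1/900; a4: center (-1/2, 1/24), radius 1/84; a5: center (89/400, -11/20), radius 1/900; a6: center (3/10, -19/40), radius 1/120


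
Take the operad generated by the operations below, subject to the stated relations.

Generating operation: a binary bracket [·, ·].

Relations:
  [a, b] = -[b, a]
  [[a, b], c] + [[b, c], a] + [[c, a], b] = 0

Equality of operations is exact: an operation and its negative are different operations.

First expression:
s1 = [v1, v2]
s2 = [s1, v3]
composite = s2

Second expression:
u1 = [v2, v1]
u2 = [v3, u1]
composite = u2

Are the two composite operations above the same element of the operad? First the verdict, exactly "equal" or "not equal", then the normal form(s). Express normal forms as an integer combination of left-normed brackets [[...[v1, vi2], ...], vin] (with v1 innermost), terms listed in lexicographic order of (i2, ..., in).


equal; both compose to [[v1, v2], v3]

Reducing the first expression gives [[v1, v2], v3]
Reducing the second expression gives [[v1, v2], v3]
Identical normal forms: equal.


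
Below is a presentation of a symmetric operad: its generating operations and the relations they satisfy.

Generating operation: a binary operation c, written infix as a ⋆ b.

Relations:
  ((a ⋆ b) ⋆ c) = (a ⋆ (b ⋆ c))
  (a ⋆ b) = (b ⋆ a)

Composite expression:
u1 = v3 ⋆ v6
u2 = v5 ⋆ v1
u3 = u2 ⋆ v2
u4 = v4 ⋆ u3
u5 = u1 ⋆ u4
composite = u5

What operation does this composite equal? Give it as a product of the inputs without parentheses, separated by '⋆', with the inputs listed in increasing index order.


v1 ⋆ v2 ⋆ v3 ⋆ v4 ⋆ v5 ⋆ v6


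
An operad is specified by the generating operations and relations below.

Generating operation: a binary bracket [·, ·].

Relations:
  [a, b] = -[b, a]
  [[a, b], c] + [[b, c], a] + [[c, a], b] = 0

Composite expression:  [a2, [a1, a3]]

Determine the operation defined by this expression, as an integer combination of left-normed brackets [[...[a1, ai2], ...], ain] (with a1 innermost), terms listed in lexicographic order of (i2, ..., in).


-[[a1, a3], a2]

Left-normed coefficients sit on the a1-initial expansion words.
Composite bracket: [a2, [a1, a3]]
The bracket unfolds into 4 signed words via [a, b] = ab - ba (2^2 = 4).
Collect the words opening with a1:
  a1a3a2 appears with sign -1, giving the term -[[a1, a3], a2]


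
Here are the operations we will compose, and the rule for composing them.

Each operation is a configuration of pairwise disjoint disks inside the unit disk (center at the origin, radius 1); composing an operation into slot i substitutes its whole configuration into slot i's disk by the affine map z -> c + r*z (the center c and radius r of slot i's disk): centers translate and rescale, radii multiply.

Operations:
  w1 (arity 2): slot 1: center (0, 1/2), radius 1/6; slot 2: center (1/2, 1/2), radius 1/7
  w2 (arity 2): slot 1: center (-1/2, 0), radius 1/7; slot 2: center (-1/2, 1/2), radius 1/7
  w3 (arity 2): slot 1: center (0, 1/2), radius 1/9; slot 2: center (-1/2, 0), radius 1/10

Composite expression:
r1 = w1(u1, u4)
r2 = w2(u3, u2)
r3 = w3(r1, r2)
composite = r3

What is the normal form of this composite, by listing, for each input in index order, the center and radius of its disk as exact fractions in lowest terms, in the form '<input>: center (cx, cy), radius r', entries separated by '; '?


u1: center (0, 5/9), radius 1/54; u2: center (-11/20, 1/20), radius 1/70; u3: center (-11/20, 0), radius 1/70; u4: center (1/18, 5/9), radius 1/63

Only the slot chain above each u matters under w3; compose those maps.
tracing u1 down its 2-map path: center (0, 5/9), radius 1/54
tracing u4 down its 2-map path: center (1/18, 5/9), radius 1/63
tracing u3 down its 2-map path: center (-11/20, 0), radius 1/70
tracing u2 down its 2-map path: center (-11/20, 1/20), radius 1/70


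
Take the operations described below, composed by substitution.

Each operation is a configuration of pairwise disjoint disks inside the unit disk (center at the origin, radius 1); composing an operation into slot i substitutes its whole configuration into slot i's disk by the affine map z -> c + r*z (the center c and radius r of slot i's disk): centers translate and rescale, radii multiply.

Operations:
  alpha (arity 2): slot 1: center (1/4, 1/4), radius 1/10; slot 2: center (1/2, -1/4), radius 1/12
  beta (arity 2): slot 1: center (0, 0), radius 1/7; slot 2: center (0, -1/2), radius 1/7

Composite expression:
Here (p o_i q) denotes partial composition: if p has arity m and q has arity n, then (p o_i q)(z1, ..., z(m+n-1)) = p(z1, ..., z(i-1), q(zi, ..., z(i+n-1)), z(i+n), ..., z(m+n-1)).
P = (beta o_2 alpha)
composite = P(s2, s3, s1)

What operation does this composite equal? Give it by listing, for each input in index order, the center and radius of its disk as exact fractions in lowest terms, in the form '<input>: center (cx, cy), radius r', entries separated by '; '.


s1: center (1/14, -15/28), radius 1/84; s2: center (0, 0), radius 1/7; s3: center (1/28, -13/28), radius 1/70


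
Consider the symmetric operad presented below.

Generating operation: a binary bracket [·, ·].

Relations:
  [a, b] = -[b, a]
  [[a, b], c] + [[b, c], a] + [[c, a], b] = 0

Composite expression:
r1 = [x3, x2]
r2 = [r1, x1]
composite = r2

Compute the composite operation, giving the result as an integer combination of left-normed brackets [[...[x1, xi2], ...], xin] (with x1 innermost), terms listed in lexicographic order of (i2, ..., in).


Left-normed coefficients sit on the x1-initial expansion words.
Composite bracket: [[x3, x2], x1]
Under [a, b] = ab - ba we get 4 signed associative words (2^2 = 4).
Coefficients come from the x1-initial words:
  word x1x2x3 has sign +1, contributing +[[x1, x2], x3]
  word x1x3x2 has sign -1, contributing -[[x1, x3], x2]

[[x1, x2], x3] - [[x1, x3], x2]


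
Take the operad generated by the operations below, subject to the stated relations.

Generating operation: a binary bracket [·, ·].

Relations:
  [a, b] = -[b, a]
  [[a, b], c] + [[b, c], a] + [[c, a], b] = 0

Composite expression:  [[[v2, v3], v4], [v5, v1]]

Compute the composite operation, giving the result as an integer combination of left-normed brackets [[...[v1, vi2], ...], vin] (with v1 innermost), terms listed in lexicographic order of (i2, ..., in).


[[[[v1, v5], v2], v3], v4] - [[[[v1, v5], v3], v2], v4] - [[[[v1, v5], v4], v2], v3] + [[[[v1, v5], v4], v3], v2]

In the tensor algebra, words opening v1 carry the v1-anchored form.
Composite bracket: [[[v2, v3], v4], [v5, v1]]
Expanding via [a, b] = ab - ba: 16 signed words (2^4 = 16).
Collect the words opening with v1:
  sign of v1v5v2v3v4 is +1, so it contributes +[[[[v1, v5], v2], v3], v4]
  sign of v1v5v3v2v4 is -1, so it contributes -[[[[v1, v5], v3], v2], v4]
  sign of v1v5v4v2v3 is -1, so it contributes -[[[[v1, v5], v4], v2], v3]
  sign of v1v5v4v3v2 is +1, so it contributes +[[[[v1, v5], v4], v3], v2]


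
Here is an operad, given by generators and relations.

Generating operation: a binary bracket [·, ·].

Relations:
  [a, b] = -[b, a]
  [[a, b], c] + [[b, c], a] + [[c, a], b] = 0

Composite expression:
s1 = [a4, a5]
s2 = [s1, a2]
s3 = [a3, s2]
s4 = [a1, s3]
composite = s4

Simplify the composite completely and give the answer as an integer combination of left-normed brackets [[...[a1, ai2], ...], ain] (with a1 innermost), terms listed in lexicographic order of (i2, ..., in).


[[[[a1, a2], a4], a5], a3] - [[[[a1, a2], a5], a4], a3] - [[[[a1, a3], a2], a4], a5] + [[[[a1, a3], a2], a5], a4] + [[[[a1, a3], a4], a5], a2] - [[[[a1, a3], a5], a4], a2] - [[[[a1, a4], a5], a2], a3] + [[[[a1, a5], a4], a2], a3]

Left-normed coefficients sit on the a1-initial expansion words.
Composite bracket: [a1, [a3, [[a4, a5], a2]]]
Each bracket splits as ab - ba, giving 16 signed words (2^4 = 16).
Coefficients come from the a1-initial words:
  word a1a2a4a5a3 has sign +1, contributing +[[[[a1, a2], a4], a5], a3]
  word a1a2a5a4a3 has sign -1, contributing -[[[[a1, a2], a5], a4], a3]
  word a1a3a2a4a5 has sign -1, contributing -[[[[a1, a3], a2], a4], a5]
  word a1a3a2a5a4 has sign +1, contributing +[[[[a1, a3], a2], a5], a4]
  word a1a3a4a5a2 has sign +1, contributing +[[[[a1, a3], a4], a5], a2]
  word a1a3a5a4a2 has sign -1, contributing -[[[[a1, a3], a5], a4], a2]
  word a1a4a5a2a3 has sign -1, contributing -[[[[a1, a4], a5], a2], a3]
  word a1a5a4a2a3 has sign +1, contributing +[[[[a1, a5], a4], a2], a3]
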